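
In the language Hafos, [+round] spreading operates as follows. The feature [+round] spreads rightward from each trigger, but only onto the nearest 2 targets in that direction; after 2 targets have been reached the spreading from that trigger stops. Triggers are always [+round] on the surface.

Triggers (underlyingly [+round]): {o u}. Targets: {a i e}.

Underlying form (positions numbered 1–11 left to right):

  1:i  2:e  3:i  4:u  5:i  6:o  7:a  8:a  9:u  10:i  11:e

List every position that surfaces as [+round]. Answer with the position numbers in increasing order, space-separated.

4 5 6 7 8 9 10 11

From /u/ at 4 rightward: 5 /i/ → [+round]; 6 /o/ is itself a trigger — this domain ends here.
From /o/ at 6 rightward: 7 /a/ → [+round]; 8 /a/ → [+round]; bound reached.
From /u/ at 9 rightward: 10 /i/ → [+round]; 11 /e/ → [+round]; bound reached.
Targets with no active source: positions 1 2 3 stay [-round].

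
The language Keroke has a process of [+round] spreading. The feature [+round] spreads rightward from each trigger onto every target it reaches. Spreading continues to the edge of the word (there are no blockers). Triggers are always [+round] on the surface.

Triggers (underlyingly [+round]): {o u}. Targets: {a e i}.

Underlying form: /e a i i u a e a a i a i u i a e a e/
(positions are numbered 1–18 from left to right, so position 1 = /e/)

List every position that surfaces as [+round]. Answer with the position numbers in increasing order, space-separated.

From /u/ at 5 rightward: 6 /a/ → [+round]; 7 /e/ → [+round]; 8 /a/ → [+round]; 9 /a/ → [+round]; 10 /i/ → [+round]; 11 /a/ → [+round]; 12 /i/ → [+round]; 13 /u/ is itself a trigger — this domain ends here.
From /u/ at 13 rightward: 14 /i/ → [+round]; 15 /a/ → [+round]; 16 /e/ → [+round]; 17 /a/ → [+round]; 18 /e/ → [+round]; word edge.
Targets with no active source: positions 1 2 3 4 stay [-round].

5 6 7 8 9 10 11 12 13 14 15 16 17 18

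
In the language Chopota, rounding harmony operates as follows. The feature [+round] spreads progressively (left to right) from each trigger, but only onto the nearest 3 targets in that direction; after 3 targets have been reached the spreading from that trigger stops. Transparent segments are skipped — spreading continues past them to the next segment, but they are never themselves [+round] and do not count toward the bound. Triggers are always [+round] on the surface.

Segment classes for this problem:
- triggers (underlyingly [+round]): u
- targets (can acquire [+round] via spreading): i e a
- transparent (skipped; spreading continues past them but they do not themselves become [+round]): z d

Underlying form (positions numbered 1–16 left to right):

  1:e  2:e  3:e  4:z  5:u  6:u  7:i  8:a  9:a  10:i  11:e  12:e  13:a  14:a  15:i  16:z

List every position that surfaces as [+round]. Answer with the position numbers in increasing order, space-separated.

From /u/ at 5 rightward: 6 /u/ is itself a trigger — this domain ends here.
From /u/ at 6 rightward: 7 /i/ → [+round]; 8 /a/ → [+round]; 9 /a/ → [+round]; bound reached.
Targets with no active source: positions 1 2 3 10 11 12 13 14 15 stay [-round].

5 6 7 8 9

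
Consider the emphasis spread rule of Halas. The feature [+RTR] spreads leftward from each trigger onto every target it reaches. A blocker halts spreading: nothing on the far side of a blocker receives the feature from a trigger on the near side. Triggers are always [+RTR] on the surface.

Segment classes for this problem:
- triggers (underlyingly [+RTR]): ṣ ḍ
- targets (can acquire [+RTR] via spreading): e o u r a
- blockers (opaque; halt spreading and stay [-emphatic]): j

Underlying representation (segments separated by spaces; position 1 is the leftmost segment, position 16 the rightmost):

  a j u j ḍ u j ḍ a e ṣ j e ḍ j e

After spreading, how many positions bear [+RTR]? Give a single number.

7

From /ḍ/ at 5 leftward: 4 /j/ blocks.
From /ḍ/ at 8 leftward: 7 /j/ blocks.
From /ṣ/ at 11 leftward: 10 /e/ → [+RTR]; 9 /a/ → [+RTR]; 8 /ḍ/ is itself a trigger — this domain ends here.
From /ḍ/ at 14 leftward: 13 /e/ → [+RTR]; 12 /j/ blocks.
Targets with no active source: positions 1 3 6 16 stay [-emphatic].
[+RTR] positions on the surface: 5 8 9 10 11 13 14.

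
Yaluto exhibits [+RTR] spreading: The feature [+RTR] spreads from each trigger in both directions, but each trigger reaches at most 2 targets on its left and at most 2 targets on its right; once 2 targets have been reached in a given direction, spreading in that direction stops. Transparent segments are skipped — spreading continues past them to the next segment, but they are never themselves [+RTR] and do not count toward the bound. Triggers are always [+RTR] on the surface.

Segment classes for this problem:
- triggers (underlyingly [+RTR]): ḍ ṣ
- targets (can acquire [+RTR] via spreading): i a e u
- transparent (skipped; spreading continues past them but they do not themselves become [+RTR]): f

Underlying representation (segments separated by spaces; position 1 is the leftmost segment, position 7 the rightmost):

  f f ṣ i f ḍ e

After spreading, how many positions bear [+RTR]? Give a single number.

From /ṣ/ at 3 rightward: 4 /i/ → [+RTR]; 5 /f/ transparent; 6 /ḍ/ is itself a trigger — this domain ends here.
From /ṣ/ at 3 leftward: 2 /f/ transparent; 1 /f/ transparent; word edge.
From /ḍ/ at 6 rightward: 7 /e/ → [+RTR]; word edge.
From /ḍ/ at 6 leftward: 5 /f/ transparent; 4 /i/ → [+RTR]; 3 /ṣ/ is itself a trigger — this domain ends here.
[+RTR] positions on the surface: 3 4 6 7.

4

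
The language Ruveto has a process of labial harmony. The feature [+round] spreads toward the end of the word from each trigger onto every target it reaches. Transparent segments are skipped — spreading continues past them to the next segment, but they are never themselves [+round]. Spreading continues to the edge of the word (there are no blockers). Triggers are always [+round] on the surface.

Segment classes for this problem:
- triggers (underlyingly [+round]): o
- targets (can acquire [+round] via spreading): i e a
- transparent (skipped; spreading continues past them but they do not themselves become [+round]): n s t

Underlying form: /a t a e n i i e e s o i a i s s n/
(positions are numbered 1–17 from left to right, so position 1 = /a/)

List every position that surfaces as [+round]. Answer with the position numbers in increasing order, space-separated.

From /o/ at 11 rightward: 12 /i/ → [+round]; 13 /a/ → [+round]; 14 /i/ → [+round]; 15 /s/ transparent; 16 /s/ transparent; 17 /n/ transparent; word edge.
Targets with no active source: positions 1 3 4 6 7 8 9 stay [-round].

11 12 13 14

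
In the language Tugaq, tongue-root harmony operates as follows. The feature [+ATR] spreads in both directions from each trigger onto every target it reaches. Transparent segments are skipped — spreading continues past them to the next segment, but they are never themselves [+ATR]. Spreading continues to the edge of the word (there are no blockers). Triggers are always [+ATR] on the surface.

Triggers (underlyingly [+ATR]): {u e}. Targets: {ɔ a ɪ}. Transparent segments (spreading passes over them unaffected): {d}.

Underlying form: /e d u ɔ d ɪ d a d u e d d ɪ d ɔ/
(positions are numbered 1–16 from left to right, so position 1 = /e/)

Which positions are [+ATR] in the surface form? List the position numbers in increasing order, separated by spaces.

From /e/ at 1 rightward: 2 /d/ transparent; 3 /u/ is itself a trigger — this domain ends here.
From /e/ at 1 leftward: word edge.
From /u/ at 3 rightward: 4 /ɔ/ → [+ATR]; 5 /d/ transparent; 6 /ɪ/ → [+ATR]; 7 /d/ transparent; 8 /a/ → [+ATR]; 9 /d/ transparent; 10 /u/ is itself a trigger — this domain ends here.
From /u/ at 3 leftward: 2 /d/ transparent; 1 /e/ is itself a trigger — this domain ends here.
From /u/ at 10 rightward: 11 /e/ is itself a trigger — this domain ends here.
From /u/ at 10 leftward: 9 /d/ transparent; 8 /a/ → [+ATR]; 7 /d/ transparent; 6 /ɪ/ → [+ATR]; 5 /d/ transparent; 4 /ɔ/ → [+ATR]; 3 /u/ is itself a trigger — this domain ends here.
From /e/ at 11 rightward: 12 /d/ transparent; 13 /d/ transparent; 14 /ɪ/ → [+ATR]; 15 /d/ transparent; 16 /ɔ/ → [+ATR]; word edge.
From /e/ at 11 leftward: 10 /u/ is itself a trigger — this domain ends here.

1 3 4 6 8 10 11 14 16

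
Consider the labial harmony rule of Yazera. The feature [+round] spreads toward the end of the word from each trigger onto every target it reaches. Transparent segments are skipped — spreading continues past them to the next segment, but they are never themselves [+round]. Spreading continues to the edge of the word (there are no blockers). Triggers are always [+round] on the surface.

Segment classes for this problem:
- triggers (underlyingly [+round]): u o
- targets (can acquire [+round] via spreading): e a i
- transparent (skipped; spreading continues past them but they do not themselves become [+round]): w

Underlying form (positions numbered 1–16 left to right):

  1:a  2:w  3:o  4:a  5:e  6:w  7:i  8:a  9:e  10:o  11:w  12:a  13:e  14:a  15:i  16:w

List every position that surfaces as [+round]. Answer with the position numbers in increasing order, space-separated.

3 4 5 7 8 9 10 12 13 14 15

From /o/ at 3 rightward: 4 /a/ → [+round]; 5 /e/ → [+round]; 6 /w/ transparent; 7 /i/ → [+round]; 8 /a/ → [+round]; 9 /e/ → [+round]; 10 /o/ is itself a trigger — this domain ends here.
From /o/ at 10 rightward: 11 /w/ transparent; 12 /a/ → [+round]; 13 /e/ → [+round]; 14 /a/ → [+round]; 15 /i/ → [+round]; 16 /w/ transparent; word edge.
Target with no active source: position 1 stays [-round].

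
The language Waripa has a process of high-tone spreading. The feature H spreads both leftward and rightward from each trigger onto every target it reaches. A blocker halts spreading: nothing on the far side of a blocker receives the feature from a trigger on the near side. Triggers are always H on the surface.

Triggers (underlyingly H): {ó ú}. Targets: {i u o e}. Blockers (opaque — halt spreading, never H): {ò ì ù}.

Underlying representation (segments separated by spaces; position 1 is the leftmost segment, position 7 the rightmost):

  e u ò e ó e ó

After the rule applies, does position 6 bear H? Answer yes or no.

From /ó/ at 5 rightward: 6 /e/ → H; 7 /ó/ is itself a trigger — this domain ends here.
From /ó/ at 5 leftward: 4 /e/ → H; 3 /ò/ blocks.
From /ó/ at 7 rightward: word edge.
From /ó/ at 7 leftward: 6 /e/ → H; 5 /ó/ is itself a trigger — this domain ends here.
Targets with no active source: positions 1 2 stay [-high tone].
H positions on the surface: 4 5 6 7.

yes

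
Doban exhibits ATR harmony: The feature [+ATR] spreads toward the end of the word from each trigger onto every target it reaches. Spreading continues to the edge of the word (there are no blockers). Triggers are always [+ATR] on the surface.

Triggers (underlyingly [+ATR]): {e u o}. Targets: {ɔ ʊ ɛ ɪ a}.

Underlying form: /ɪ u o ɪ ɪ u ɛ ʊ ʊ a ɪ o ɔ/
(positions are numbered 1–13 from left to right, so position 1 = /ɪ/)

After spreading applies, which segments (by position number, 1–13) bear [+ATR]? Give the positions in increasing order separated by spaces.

2 3 4 5 6 7 8 9 10 11 12 13

From /u/ at 2 rightward: 3 /o/ is itself a trigger — this domain ends here.
From /o/ at 3 rightward: 4 /ɪ/ → [+ATR]; 5 /ɪ/ → [+ATR]; 6 /u/ is itself a trigger — this domain ends here.
From /u/ at 6 rightward: 7 /ɛ/ → [+ATR]; 8 /ʊ/ → [+ATR]; 9 /ʊ/ → [+ATR]; 10 /a/ → [+ATR]; 11 /ɪ/ → [+ATR]; 12 /o/ is itself a trigger — this domain ends here.
From /o/ at 12 rightward: 13 /ɔ/ → [+ATR]; word edge.
Target with no active source: position 1 stays [-ATR].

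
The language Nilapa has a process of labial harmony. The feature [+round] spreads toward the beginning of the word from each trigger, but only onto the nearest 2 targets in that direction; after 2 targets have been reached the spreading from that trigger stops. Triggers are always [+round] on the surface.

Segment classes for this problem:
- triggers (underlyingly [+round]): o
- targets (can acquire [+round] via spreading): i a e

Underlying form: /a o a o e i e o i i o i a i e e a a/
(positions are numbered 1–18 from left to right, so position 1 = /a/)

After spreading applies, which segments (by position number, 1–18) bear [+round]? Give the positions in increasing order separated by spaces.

From /o/ at 2 leftward: 1 /a/ → [+round]; word edge.
From /o/ at 4 leftward: 3 /a/ → [+round]; 2 /o/ is itself a trigger — this domain ends here.
From /o/ at 8 leftward: 7 /e/ → [+round]; 6 /i/ → [+round]; bound reached.
From /o/ at 11 leftward: 10 /i/ → [+round]; 9 /i/ → [+round]; bound reached.
Targets with no active source: positions 5 12 13 14 15 16 17 18 stay [-round].

1 2 3 4 6 7 8 9 10 11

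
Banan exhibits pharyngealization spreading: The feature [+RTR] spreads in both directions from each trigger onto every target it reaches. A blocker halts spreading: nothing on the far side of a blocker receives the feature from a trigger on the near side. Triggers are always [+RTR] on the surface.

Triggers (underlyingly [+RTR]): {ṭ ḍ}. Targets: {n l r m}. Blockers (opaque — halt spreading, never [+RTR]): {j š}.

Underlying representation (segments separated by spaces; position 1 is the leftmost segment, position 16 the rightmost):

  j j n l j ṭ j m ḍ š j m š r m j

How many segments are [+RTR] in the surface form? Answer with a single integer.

From /ṭ/ at 6 rightward: 7 /j/ blocks.
From /ṭ/ at 6 leftward: 5 /j/ blocks.
From /ḍ/ at 9 rightward: 10 /š/ blocks.
From /ḍ/ at 9 leftward: 8 /m/ → [+RTR]; 7 /j/ blocks.
Targets with no active source: positions 3 4 12 14 15 stay [-emphatic].
[+RTR] positions on the surface: 6 8 9.

3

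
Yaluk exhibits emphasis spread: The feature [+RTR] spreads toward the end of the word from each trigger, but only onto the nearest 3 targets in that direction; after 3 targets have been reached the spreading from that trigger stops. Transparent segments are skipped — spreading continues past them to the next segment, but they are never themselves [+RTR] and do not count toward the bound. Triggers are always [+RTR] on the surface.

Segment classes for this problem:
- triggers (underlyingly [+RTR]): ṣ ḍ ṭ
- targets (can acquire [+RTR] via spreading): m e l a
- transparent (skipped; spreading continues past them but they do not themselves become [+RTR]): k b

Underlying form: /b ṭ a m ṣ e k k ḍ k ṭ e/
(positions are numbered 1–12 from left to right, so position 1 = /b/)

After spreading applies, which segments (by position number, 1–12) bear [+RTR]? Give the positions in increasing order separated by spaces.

2 3 4 5 6 9 11 12

From /ṭ/ at 2 rightward: 3 /a/ → [+RTR]; 4 /m/ → [+RTR]; 5 /ṣ/ is itself a trigger — this domain ends here.
From /ṣ/ at 5 rightward: 6 /e/ → [+RTR]; 7 /k/ transparent; 8 /k/ transparent; 9 /ḍ/ is itself a trigger — this domain ends here.
From /ḍ/ at 9 rightward: 10 /k/ transparent; 11 /ṭ/ is itself a trigger — this domain ends here.
From /ṭ/ at 11 rightward: 12 /e/ → [+RTR]; word edge.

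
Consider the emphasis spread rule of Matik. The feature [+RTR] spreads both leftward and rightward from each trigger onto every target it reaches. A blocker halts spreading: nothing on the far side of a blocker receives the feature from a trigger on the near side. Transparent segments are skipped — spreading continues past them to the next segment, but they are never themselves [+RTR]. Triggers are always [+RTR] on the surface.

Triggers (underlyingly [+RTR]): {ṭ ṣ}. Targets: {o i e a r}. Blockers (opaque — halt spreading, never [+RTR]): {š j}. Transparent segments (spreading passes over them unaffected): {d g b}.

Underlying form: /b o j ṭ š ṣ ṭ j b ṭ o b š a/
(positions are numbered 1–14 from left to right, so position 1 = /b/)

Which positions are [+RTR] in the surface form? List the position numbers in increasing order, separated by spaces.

4 6 7 10 11

From /ṭ/ at 4 rightward: 5 /š/ blocks.
From /ṭ/ at 4 leftward: 3 /j/ blocks.
From /ṣ/ at 6 rightward: 7 /ṭ/ is itself a trigger — this domain ends here.
From /ṣ/ at 6 leftward: 5 /š/ blocks.
From /ṭ/ at 7 rightward: 8 /j/ blocks.
From /ṭ/ at 7 leftward: 6 /ṣ/ is itself a trigger — this domain ends here.
From /ṭ/ at 10 rightward: 11 /o/ → [+RTR]; 12 /b/ transparent; 13 /š/ blocks.
From /ṭ/ at 10 leftward: 9 /b/ transparent; 8 /j/ blocks.
Targets with no active source: positions 2 14 stay [-emphatic].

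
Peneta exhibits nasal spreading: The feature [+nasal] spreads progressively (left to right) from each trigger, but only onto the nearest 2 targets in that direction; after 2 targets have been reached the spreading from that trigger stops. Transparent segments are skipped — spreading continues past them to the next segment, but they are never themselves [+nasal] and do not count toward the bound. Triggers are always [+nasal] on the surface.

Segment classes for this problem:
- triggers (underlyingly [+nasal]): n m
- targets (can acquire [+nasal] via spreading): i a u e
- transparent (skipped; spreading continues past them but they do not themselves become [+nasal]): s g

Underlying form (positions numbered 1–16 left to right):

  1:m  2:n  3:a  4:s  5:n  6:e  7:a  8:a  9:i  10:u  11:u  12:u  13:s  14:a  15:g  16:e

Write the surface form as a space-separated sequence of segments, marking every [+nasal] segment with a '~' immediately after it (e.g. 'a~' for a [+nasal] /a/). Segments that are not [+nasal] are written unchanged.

m~ n~ a~ s n~ e~ a~ a i u u u s a g e

From /m/ at 1 rightward: 2 /n/ is itself a trigger — this domain ends here.
From /n/ at 2 rightward: 3 /a/ → [+nasal]; 4 /s/ transparent; 5 /n/ is itself a trigger — this domain ends here.
From /n/ at 5 rightward: 6 /e/ → [+nasal]; 7 /a/ → [+nasal]; bound reached.
Targets with no active source: positions 8 9 10 11 12 14 16 stay [-nasal].
[+nasal] positions on the surface: 1 2 3 5 6 7.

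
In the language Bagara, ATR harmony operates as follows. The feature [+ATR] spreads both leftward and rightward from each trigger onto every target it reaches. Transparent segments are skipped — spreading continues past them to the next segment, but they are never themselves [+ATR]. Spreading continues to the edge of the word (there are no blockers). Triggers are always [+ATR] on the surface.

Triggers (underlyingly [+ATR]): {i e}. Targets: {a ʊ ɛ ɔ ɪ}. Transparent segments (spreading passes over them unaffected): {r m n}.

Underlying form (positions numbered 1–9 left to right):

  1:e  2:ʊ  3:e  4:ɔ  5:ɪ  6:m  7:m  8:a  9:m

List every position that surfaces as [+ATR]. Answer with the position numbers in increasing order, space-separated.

1 2 3 4 5 8

From /e/ at 1 rightward: 2 /ʊ/ → [+ATR]; 3 /e/ is itself a trigger — this domain ends here.
From /e/ at 1 leftward: word edge.
From /e/ at 3 rightward: 4 /ɔ/ → [+ATR]; 5 /ɪ/ → [+ATR]; 6 /m/ transparent; 7 /m/ transparent; 8 /a/ → [+ATR]; 9 /m/ transparent; word edge.
From /e/ at 3 leftward: 2 /ʊ/ → [+ATR]; 1 /e/ is itself a trigger — this domain ends here.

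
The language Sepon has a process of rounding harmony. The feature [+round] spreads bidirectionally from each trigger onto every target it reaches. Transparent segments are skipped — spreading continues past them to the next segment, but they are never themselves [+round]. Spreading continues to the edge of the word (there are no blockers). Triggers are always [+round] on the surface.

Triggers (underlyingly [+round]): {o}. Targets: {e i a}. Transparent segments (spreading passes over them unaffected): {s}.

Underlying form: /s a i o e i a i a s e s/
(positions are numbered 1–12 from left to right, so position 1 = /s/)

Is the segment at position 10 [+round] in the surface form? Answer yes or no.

no

From /o/ at 4 rightward: 5 /e/ → [+round]; 6 /i/ → [+round]; 7 /a/ → [+round]; 8 /i/ → [+round]; 9 /a/ → [+round]; 10 /s/ transparent; 11 /e/ → [+round]; 12 /s/ transparent; word edge.
From /o/ at 4 leftward: 3 /i/ → [+round]; 2 /a/ → [+round]; 1 /s/ transparent; word edge.
[+round] positions on the surface: 2 3 4 5 6 7 8 9 11.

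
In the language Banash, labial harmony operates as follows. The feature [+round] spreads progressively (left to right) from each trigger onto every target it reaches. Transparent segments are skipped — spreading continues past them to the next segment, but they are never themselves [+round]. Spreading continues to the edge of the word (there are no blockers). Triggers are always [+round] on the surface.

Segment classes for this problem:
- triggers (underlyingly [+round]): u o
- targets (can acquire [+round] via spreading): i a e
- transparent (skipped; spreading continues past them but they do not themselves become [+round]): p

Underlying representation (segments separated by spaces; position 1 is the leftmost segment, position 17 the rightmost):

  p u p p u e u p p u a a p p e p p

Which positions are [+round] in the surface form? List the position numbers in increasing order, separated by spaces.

2 5 6 7 10 11 12 15

From /u/ at 2 rightward: 3 /p/ transparent; 4 /p/ transparent; 5 /u/ is itself a trigger — this domain ends here.
From /u/ at 5 rightward: 6 /e/ → [+round]; 7 /u/ is itself a trigger — this domain ends here.
From /u/ at 7 rightward: 8 /p/ transparent; 9 /p/ transparent; 10 /u/ is itself a trigger — this domain ends here.
From /u/ at 10 rightward: 11 /a/ → [+round]; 12 /a/ → [+round]; 13 /p/ transparent; 14 /p/ transparent; 15 /e/ → [+round]; 16 /p/ transparent; 17 /p/ transparent; word edge.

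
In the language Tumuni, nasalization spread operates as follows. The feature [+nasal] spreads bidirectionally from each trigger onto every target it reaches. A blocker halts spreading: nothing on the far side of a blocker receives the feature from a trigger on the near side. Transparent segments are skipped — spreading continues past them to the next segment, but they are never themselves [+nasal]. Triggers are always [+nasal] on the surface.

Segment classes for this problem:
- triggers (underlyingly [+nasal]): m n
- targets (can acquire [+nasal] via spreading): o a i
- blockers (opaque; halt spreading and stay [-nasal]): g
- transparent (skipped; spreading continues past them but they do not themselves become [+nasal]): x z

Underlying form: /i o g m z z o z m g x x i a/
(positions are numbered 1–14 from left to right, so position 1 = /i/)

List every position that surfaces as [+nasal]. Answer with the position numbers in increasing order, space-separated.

From /m/ at 4 rightward: 5 /z/ transparent; 6 /z/ transparent; 7 /o/ → [+nasal]; 8 /z/ transparent; 9 /m/ is itself a trigger — this domain ends here.
From /m/ at 4 leftward: 3 /g/ blocks.
From /m/ at 9 rightward: 10 /g/ blocks.
From /m/ at 9 leftward: 8 /z/ transparent; 7 /o/ → [+nasal]; 6 /z/ transparent; 5 /z/ transparent; 4 /m/ is itself a trigger — this domain ends here.
Targets with no active source: positions 1 2 13 14 stay [-nasal].

4 7 9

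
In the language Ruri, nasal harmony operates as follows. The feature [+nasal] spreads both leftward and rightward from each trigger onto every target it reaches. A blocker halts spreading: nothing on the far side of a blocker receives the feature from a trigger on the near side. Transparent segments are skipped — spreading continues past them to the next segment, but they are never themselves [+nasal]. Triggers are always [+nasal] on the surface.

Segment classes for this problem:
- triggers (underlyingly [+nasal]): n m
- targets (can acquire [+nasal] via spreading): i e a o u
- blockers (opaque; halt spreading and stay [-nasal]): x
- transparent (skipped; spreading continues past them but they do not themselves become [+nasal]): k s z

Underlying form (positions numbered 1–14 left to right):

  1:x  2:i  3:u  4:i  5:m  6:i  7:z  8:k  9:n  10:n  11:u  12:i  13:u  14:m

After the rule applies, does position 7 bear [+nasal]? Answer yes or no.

no

From /m/ at 5 rightward: 6 /i/ → [+nasal]; 7 /z/ transparent; 8 /k/ transparent; 9 /n/ is itself a trigger — this domain ends here.
From /m/ at 5 leftward: 4 /i/ → [+nasal]; 3 /u/ → [+nasal]; 2 /i/ → [+nasal]; 1 /x/ blocks.
From /n/ at 9 rightward: 10 /n/ is itself a trigger — this domain ends here.
From /n/ at 9 leftward: 8 /k/ transparent; 7 /z/ transparent; 6 /i/ → [+nasal]; 5 /m/ is itself a trigger — this domain ends here.
From /n/ at 10 rightward: 11 /u/ → [+nasal]; 12 /i/ → [+nasal]; 13 /u/ → [+nasal]; 14 /m/ is itself a trigger — this domain ends here.
From /n/ at 10 leftward: 9 /n/ is itself a trigger — this domain ends here.
From /m/ at 14 rightward: word edge.
From /m/ at 14 leftward: 13 /u/ → [+nasal]; 12 /i/ → [+nasal]; 11 /u/ → [+nasal]; 10 /n/ is itself a trigger — this domain ends here.
[+nasal] positions on the surface: 2 3 4 5 6 9 10 11 12 13 14.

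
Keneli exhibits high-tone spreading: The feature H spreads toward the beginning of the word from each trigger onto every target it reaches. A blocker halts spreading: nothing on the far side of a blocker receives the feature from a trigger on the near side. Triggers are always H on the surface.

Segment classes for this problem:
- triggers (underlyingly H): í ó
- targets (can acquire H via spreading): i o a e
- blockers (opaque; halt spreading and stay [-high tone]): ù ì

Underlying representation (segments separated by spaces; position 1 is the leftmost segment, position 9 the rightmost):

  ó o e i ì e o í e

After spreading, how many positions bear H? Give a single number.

4

From /ó/ at 1 leftward: word edge.
From /í/ at 8 leftward: 7 /o/ → H; 6 /e/ → H; 5 /ì/ blocks.
Targets with no active source: positions 2 3 4 9 stay [-high tone].
H positions on the surface: 1 6 7 8.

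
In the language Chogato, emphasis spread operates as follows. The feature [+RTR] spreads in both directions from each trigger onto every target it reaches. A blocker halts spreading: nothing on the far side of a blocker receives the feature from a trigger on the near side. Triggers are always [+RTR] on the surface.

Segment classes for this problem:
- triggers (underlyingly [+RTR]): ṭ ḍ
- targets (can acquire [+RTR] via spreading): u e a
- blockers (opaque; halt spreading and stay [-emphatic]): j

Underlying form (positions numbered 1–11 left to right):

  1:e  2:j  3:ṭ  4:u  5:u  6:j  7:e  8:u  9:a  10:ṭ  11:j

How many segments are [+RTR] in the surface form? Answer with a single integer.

7

From /ṭ/ at 3 rightward: 4 /u/ → [+RTR]; 5 /u/ → [+RTR]; 6 /j/ blocks.
From /ṭ/ at 3 leftward: 2 /j/ blocks.
From /ṭ/ at 10 rightward: 11 /j/ blocks.
From /ṭ/ at 10 leftward: 9 /a/ → [+RTR]; 8 /u/ → [+RTR]; 7 /e/ → [+RTR]; 6 /j/ blocks.
Target with no active source: position 1 stays [-emphatic].
[+RTR] positions on the surface: 3 4 5 7 8 9 10.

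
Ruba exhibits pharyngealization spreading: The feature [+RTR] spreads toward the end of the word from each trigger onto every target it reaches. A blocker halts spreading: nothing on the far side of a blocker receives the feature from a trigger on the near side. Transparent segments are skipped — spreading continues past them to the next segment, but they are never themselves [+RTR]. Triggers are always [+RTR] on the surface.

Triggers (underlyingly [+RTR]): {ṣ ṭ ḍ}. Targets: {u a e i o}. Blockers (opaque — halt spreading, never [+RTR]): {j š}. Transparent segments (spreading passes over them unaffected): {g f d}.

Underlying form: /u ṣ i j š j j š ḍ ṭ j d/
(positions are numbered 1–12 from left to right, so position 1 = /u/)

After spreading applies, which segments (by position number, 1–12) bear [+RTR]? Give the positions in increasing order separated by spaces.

From /ṣ/ at 2 rightward: 3 /i/ → [+RTR]; 4 /j/ blocks.
From /ḍ/ at 9 rightward: 10 /ṭ/ is itself a trigger — this domain ends here.
From /ṭ/ at 10 rightward: 11 /j/ blocks.
Target with no active source: position 1 stays [-emphatic].

2 3 9 10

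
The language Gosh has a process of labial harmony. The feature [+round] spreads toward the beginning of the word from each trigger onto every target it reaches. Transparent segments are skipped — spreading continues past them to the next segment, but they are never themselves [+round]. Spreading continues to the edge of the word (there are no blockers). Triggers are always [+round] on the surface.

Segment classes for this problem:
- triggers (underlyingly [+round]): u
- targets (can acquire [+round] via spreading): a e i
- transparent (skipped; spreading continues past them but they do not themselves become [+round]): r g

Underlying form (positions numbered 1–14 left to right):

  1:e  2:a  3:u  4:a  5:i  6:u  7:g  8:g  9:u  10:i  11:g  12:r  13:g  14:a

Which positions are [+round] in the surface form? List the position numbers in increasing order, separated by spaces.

From /u/ at 3 leftward: 2 /a/ → [+round]; 1 /e/ → [+round]; word edge.
From /u/ at 6 leftward: 5 /i/ → [+round]; 4 /a/ → [+round]; 3 /u/ is itself a trigger — this domain ends here.
From /u/ at 9 leftward: 8 /g/ transparent; 7 /g/ transparent; 6 /u/ is itself a trigger — this domain ends here.
Targets with no active source: positions 10 14 stay [-round].

1 2 3 4 5 6 9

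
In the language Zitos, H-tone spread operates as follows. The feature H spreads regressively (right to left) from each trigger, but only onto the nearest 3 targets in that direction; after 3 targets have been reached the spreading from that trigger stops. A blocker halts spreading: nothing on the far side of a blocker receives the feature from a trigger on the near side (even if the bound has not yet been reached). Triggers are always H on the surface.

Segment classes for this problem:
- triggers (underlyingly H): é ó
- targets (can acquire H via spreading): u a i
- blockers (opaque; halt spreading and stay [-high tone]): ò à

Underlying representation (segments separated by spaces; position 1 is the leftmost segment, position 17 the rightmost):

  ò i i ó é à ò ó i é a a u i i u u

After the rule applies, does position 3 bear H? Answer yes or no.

From /ó/ at 4 leftward: 3 /i/ → H; 2 /i/ → H; 1 /ò/ blocks.
From /é/ at 5 leftward: 4 /ó/ is itself a trigger — this domain ends here.
From /ó/ at 8 leftward: 7 /ò/ blocks.
From /é/ at 10 leftward: 9 /i/ → H; 8 /ó/ is itself a trigger — this domain ends here.
Targets with no active source: positions 11 12 13 14 15 16 17 stay [-high tone].
H positions on the surface: 2 3 4 5 8 9 10.

yes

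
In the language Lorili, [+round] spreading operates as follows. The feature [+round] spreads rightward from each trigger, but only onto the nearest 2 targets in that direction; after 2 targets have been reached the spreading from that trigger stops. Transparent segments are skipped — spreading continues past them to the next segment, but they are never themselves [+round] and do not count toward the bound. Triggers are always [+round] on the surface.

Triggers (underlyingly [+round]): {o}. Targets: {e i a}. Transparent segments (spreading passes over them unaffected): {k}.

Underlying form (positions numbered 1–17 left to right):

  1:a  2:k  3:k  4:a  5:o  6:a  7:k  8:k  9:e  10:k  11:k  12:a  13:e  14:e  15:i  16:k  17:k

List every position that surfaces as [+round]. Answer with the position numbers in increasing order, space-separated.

From /o/ at 5 rightward: 6 /a/ → [+round]; 7 /k/ transparent; 8 /k/ transparent; 9 /e/ → [+round]; bound reached.
Targets with no active source: positions 1 4 12 13 14 15 stay [-round].

5 6 9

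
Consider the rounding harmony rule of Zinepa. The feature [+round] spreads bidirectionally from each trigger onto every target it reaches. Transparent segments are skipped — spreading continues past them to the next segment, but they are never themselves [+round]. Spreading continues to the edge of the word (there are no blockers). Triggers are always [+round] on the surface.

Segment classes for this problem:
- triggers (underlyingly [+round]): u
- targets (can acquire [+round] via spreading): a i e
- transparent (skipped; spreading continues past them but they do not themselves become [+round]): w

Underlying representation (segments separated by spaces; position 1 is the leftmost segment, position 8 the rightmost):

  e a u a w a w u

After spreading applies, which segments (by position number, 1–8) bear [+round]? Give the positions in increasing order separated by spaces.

From /u/ at 3 rightward: 4 /a/ → [+round]; 5 /w/ transparent; 6 /a/ → [+round]; 7 /w/ transparent; 8 /u/ is itself a trigger — this domain ends here.
From /u/ at 3 leftward: 2 /a/ → [+round]; 1 /e/ → [+round]; word edge.
From /u/ at 8 rightward: word edge.
From /u/ at 8 leftward: 7 /w/ transparent; 6 /a/ → [+round]; 5 /w/ transparent; 4 /a/ → [+round]; 3 /u/ is itself a trigger — this domain ends here.

1 2 3 4 6 8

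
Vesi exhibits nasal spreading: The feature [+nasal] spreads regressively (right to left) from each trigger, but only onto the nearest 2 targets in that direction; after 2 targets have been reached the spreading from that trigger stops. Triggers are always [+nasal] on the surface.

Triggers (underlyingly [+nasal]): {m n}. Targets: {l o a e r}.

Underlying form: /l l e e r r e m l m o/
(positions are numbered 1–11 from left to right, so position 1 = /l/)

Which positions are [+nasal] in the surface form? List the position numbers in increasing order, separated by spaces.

6 7 8 9 10

From /m/ at 8 leftward: 7 /e/ → [+nasal]; 6 /r/ → [+nasal]; bound reached.
From /m/ at 10 leftward: 9 /l/ → [+nasal]; 8 /m/ is itself a trigger — this domain ends here.
Targets with no active source: positions 1 2 3 4 5 11 stay [-nasal].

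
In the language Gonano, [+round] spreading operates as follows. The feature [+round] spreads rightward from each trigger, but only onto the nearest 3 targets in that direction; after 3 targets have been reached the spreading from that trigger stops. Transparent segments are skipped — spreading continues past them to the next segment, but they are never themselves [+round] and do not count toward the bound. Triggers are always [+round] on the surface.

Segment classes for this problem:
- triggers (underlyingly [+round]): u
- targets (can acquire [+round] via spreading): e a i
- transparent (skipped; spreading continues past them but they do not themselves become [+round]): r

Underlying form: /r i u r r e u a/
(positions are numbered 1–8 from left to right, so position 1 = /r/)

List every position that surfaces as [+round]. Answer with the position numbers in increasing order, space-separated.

From /u/ at 3 rightward: 4 /r/ transparent; 5 /r/ transparent; 6 /e/ → [+round]; 7 /u/ is itself a trigger — this domain ends here.
From /u/ at 7 rightward: 8 /a/ → [+round]; word edge.
Target with no active source: position 2 stays [-round].

3 6 7 8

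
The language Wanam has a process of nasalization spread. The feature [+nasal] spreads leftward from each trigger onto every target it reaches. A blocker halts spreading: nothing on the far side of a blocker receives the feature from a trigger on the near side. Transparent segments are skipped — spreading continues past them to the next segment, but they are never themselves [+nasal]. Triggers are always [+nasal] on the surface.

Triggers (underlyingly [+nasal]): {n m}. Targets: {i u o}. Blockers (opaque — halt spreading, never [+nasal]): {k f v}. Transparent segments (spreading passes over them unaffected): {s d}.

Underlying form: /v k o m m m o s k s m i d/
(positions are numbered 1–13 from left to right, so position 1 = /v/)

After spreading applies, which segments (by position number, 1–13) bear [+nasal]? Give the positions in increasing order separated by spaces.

From /m/ at 4 leftward: 3 /o/ → [+nasal]; 2 /k/ blocks.
From /m/ at 5 leftward: 4 /m/ is itself a trigger — this domain ends here.
From /m/ at 6 leftward: 5 /m/ is itself a trigger — this domain ends here.
From /m/ at 11 leftward: 10 /s/ transparent; 9 /k/ blocks.
Targets with no active source: positions 7 12 stay [-nasal].

3 4 5 6 11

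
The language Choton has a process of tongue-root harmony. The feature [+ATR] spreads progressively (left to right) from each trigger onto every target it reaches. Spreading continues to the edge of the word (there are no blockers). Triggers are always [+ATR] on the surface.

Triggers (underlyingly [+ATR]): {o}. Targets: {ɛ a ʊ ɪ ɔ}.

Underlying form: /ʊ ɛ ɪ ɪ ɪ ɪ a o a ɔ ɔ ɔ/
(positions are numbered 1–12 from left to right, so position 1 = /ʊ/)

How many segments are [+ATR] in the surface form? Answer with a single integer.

From /o/ at 8 rightward: 9 /a/ → [+ATR]; 10 /ɔ/ → [+ATR]; 11 /ɔ/ → [+ATR]; 12 /ɔ/ → [+ATR]; word edge.
Targets with no active source: positions 1 2 3 4 5 6 7 stay [-ATR].
[+ATR] positions on the surface: 8 9 10 11 12.

5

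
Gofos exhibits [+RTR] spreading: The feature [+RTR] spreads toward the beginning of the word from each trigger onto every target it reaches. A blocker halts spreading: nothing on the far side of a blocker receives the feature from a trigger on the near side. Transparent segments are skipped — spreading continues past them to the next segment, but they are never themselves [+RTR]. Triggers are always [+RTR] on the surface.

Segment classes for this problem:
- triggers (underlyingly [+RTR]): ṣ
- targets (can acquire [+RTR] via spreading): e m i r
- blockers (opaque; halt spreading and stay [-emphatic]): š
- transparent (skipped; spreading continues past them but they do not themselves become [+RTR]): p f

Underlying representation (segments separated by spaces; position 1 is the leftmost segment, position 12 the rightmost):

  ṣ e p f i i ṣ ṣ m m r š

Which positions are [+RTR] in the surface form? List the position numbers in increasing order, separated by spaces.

From /ṣ/ at 1 leftward: word edge.
From /ṣ/ at 7 leftward: 6 /i/ → [+RTR]; 5 /i/ → [+RTR]; 4 /f/ transparent; 3 /p/ transparent; 2 /e/ → [+RTR]; 1 /ṣ/ is itself a trigger — this domain ends here.
From /ṣ/ at 8 leftward: 7 /ṣ/ is itself a trigger — this domain ends here.
Targets with no active source: positions 9 10 11 stay [-emphatic].

1 2 5 6 7 8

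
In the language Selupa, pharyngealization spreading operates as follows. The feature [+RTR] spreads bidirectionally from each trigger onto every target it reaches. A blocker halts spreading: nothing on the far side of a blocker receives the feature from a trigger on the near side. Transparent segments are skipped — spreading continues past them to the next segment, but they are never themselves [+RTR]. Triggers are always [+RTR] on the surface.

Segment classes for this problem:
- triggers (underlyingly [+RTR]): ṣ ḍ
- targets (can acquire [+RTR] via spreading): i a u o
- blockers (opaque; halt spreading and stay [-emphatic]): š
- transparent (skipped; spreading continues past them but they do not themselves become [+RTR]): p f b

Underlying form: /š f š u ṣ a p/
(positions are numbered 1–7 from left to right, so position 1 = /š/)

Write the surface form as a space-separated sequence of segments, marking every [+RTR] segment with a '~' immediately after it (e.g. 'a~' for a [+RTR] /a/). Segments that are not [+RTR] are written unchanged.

From /ṣ/ at 5 rightward: 6 /a/ → [+RTR]; 7 /p/ transparent; word edge.
From /ṣ/ at 5 leftward: 4 /u/ → [+RTR]; 3 /š/ blocks.
[+RTR] positions on the surface: 4 5 6.

š f š u~ ṣ~ a~ p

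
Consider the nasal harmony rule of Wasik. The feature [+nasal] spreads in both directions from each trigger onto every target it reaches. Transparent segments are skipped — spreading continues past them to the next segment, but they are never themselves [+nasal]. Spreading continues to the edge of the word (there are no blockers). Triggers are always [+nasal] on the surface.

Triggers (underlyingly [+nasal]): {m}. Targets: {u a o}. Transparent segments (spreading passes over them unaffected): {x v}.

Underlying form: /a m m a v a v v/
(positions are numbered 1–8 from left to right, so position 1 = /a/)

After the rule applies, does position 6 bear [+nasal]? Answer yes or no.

yes

From /m/ at 2 rightward: 3 /m/ is itself a trigger — this domain ends here.
From /m/ at 2 leftward: 1 /a/ → [+nasal]; word edge.
From /m/ at 3 rightward: 4 /a/ → [+nasal]; 5 /v/ transparent; 6 /a/ → [+nasal]; 7 /v/ transparent; 8 /v/ transparent; word edge.
From /m/ at 3 leftward: 2 /m/ is itself a trigger — this domain ends here.
[+nasal] positions on the surface: 1 2 3 4 6.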